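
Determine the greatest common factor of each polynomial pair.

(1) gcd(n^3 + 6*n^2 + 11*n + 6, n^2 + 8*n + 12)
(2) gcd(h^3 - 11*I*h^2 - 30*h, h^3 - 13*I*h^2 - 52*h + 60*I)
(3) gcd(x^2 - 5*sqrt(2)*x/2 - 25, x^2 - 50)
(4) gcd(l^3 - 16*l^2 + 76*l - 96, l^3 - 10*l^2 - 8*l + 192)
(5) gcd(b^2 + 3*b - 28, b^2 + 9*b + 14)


(1) = gcd((n + 1)*(n + 2)*(n + 3), (n + 2)*(n + 6)) = n + 2
(2) = h^2 - 11*I*h - 30
(3) = gcd((x - 5*sqrt(2))*(x + 5*sqrt(2)/2), (x - 5*sqrt(2))*(x + 5*sqrt(2))) = x - 5*sqrt(2)
(4) = gcd((l - 8)*(l - 6)*(l - 2), (l - 8)*(l - 6)*(l + 4)) = l^2 - 14*l + 48
(5) = b + 7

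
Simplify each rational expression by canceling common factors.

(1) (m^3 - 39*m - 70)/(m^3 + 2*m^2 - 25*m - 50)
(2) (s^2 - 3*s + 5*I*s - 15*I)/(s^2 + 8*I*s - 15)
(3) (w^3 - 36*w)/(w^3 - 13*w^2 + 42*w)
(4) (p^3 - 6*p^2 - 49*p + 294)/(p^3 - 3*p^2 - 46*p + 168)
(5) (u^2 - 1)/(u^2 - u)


(1) = (m - 7)/(m - 5)
(2) = (s - 3)/(s + 3*I)
(3) = (w + 6)/(w - 7)
(4) = (p - 7)/(p - 4)
(5) = (u + 1)/u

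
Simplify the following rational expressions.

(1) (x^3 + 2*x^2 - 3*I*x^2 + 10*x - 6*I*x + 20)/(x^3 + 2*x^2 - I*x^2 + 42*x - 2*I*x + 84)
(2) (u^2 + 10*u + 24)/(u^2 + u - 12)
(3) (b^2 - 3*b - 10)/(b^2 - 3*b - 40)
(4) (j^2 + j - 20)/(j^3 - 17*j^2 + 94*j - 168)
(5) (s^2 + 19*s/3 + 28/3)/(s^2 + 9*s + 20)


(1) = (x^2 - 3*I*x + 10)/(x^2 - I*x + 42)
(2) = (u + 6)/(u - 3)
(3) = (b^2 - 3*b - 10)/(b^2 - 3*b - 40)
(4) = (j + 5)/(j^2 - 13*j + 42)
(5) = (3*s + 7)/(3*s + 15)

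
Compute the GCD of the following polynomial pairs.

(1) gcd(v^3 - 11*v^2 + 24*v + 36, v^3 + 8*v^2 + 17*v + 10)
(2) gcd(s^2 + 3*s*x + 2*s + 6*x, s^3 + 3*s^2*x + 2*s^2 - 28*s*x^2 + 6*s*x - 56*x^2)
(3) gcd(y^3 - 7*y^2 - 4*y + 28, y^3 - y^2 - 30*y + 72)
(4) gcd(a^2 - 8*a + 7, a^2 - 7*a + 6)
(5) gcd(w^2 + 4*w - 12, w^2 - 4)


(1) = v + 1
(2) = s + 2
(3) = gcd((y - 7)*(y - 2)*(y + 2), (y - 4)*(y - 3)*(y + 6)) = 1
(4) = a - 1
(5) = w - 2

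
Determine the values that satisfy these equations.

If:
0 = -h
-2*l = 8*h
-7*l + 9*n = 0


Then:
h = 0
l = 0
n = 0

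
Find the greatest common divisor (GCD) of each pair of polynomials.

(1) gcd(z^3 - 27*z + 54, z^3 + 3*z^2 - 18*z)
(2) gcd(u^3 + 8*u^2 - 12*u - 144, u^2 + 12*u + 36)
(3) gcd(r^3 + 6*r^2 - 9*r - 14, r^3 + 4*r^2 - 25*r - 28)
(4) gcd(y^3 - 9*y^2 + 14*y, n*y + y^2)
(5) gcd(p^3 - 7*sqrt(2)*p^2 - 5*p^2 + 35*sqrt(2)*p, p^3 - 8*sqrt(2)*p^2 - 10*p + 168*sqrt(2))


(1) = z^2 + 3*z - 18
(2) = gcd((u - 4)*(u + 6)^2, (u + 6)^2) = u^2 + 12*u + 36
(3) = r^2 + 8*r + 7
(4) = gcd(y*(y - 7)*(y - 2), y*(n + y)) = y
(5) = p - 7*sqrt(2)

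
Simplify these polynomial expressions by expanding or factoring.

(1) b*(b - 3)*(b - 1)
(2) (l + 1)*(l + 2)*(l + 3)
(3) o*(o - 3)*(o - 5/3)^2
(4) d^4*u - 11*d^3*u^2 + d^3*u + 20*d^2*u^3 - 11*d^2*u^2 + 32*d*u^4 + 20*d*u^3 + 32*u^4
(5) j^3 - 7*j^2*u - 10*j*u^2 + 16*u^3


(1) = b^3 - 4*b^2 + 3*b
(2) = l^3 + 6*l^2 + 11*l + 6
(3) = o^4 - 19*o^3/3 + 115*o^2/9 - 25*o/3
(4) = (d - 8*u)*(d - 4*u)*(d + u)*(d*u + u)
(5) = (j - 8*u)*(j - u)*(j + 2*u)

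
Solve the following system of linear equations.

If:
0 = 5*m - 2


Then:
m = 2/5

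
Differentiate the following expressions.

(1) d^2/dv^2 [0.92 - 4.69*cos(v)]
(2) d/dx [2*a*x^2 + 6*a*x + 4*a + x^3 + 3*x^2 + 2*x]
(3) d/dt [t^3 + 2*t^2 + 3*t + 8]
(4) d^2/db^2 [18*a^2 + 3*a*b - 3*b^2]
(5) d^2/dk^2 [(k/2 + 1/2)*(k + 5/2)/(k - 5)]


(1) = 4.69*cos(v)
(2) = 4*a*x + 6*a + 3*x^2 + 6*x + 2
(3) = 3*t^2 + 4*t + 3
(4) = -6
(5) = 45/(k^3 - 15*k^2 + 75*k - 125)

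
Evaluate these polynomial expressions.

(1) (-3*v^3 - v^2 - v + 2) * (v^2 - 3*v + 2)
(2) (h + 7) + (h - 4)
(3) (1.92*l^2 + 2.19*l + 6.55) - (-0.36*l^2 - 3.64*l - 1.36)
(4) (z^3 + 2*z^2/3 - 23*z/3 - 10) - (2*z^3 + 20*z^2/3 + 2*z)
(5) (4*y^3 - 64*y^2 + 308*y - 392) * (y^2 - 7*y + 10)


(1) = -3*v^5 + 8*v^4 - 4*v^3 + 3*v^2 - 8*v + 4
(2) = 2*h + 3
(3) = 2.28*l^2 + 5.83*l + 7.91
(4) = -z^3 - 6*z^2 - 29*z/3 - 10
(5) = 4*y^5 - 92*y^4 + 796*y^3 - 3188*y^2 + 5824*y - 3920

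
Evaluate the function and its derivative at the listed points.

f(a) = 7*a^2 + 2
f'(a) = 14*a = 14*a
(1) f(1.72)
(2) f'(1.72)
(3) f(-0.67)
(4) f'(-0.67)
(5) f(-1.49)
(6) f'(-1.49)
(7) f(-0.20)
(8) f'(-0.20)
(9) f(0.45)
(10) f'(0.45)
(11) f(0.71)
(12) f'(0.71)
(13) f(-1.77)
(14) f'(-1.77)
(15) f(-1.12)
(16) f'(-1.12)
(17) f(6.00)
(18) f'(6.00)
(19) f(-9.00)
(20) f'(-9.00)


(1) = 22.71
(2) = 24.08
(3) = 5.14
(4) = -9.38
(5) = 17.54
(6) = -20.86
(7) = 2.28
(8) = -2.80
(9) = 3.42
(10) = 6.30
(11) = 5.53
(12) = 9.94
(13) = 23.93
(14) = -24.78
(15) = 10.78
(16) = -15.68
(17) = 254.00
(18) = 84.00
(19) = 569.00
(20) = -126.00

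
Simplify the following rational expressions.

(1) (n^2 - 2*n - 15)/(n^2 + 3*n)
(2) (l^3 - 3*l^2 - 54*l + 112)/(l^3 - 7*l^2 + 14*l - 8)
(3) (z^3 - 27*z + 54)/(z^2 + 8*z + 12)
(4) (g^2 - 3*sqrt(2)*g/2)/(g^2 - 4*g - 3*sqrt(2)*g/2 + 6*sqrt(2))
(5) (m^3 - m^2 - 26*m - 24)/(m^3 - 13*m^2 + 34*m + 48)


(1) = (n - 5)/n
(2) = (l^2 - l - 56)/(l^2 - 5*l + 4)
(3) = (z^2 - 6*z + 9)/(z + 2)
(4) = 4*g/(4*g - 16)
(5) = (m + 4)/(m - 8)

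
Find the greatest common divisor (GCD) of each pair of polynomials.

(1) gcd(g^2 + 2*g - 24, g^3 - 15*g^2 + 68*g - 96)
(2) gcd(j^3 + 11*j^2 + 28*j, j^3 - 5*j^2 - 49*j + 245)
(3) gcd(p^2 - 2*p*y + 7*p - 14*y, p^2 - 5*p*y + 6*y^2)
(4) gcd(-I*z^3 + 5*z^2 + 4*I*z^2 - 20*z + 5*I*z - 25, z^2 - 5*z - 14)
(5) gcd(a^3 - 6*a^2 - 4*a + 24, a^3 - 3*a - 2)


(1) = gcd((g - 4)*(g + 6), (g - 8)*(g - 4)*(g - 3)) = g - 4
(2) = j + 7
(3) = -p + 2*y
(4) = 1
(5) = a - 2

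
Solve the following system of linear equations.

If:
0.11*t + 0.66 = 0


Then:
t = -6.00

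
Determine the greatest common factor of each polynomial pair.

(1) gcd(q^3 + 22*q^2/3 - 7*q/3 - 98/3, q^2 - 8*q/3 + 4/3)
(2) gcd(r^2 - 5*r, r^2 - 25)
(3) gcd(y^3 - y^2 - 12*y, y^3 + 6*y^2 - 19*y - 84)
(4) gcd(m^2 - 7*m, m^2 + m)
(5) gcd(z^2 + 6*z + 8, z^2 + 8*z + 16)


(1) = gcd((q - 2)*(q + 7/3)*(q + 7), (q - 2)*(q - 2/3)) = q - 2
(2) = gcd(r*(r - 5), (r - 5)*(r + 5)) = r - 5
(3) = gcd(y*(y - 4)*(y + 3), (y - 4)*(y + 3)*(y + 7)) = y^2 - y - 12
(4) = gcd(m*(m - 7), m*(m + 1)) = m
(5) = gcd((z + 2)*(z + 4), (z + 4)^2) = z + 4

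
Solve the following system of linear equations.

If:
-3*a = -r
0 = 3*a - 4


Then:
a = 4/3
r = 4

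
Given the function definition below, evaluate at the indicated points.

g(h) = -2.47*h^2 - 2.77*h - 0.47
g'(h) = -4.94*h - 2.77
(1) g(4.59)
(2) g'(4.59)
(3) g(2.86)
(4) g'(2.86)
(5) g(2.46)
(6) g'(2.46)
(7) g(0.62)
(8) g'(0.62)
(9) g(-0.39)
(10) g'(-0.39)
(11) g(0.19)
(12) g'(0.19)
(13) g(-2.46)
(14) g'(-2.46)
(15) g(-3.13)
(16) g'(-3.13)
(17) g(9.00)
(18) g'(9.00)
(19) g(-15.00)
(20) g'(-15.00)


(1) = -65.22
(2) = -25.44
(3) = -28.60
(4) = -16.90
(5) = -22.23
(6) = -14.92
(7) = -3.14
(8) = -5.83
(9) = 0.23
(10) = -0.84
(11) = -1.09
(12) = -3.71
(13) = -8.60
(14) = 9.38
(15) = -16.00
(16) = 12.69
(17) = -225.47
(18) = -47.23
(19) = -514.67
(20) = 71.33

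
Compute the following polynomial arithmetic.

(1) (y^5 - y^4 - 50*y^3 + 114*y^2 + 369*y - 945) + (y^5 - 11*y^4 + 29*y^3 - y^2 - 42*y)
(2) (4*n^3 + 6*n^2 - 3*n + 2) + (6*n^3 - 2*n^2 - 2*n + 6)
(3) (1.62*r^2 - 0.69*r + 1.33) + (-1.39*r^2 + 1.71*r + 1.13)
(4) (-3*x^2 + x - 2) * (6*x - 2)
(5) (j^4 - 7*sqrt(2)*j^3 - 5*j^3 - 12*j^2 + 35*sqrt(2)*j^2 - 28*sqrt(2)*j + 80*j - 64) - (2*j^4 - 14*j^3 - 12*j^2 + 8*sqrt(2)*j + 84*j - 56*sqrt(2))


(1) = 2*y^5 - 12*y^4 - 21*y^3 + 113*y^2 + 327*y - 945
(2) = 10*n^3 + 4*n^2 - 5*n + 8
(3) = 0.23*r^2 + 1.02*r + 2.46
(4) = -18*x^3 + 12*x^2 - 14*x + 4
(5) = -j^4 - 7*sqrt(2)*j^3 + 9*j^3 + 35*sqrt(2)*j^2 - 36*sqrt(2)*j - 4*j - 64 + 56*sqrt(2)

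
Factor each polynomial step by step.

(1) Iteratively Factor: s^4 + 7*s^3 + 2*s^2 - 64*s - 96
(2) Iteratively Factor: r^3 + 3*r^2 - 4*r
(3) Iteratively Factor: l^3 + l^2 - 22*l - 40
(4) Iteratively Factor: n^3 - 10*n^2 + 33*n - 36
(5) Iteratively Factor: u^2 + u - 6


(1) = (s + 4)*(s^3 + 3*s^2 - 10*s - 24) = (s + 2)*(s + 4)*(s^2 + s - 12) = (s + 2)*(s + 4)^2*(s - 3)
(2) = (r + 4)*(r^2 - r) = r*(r + 4)*(r - 1)
(3) = (l - 5)*(l^2 + 6*l + 8) = (l - 5)*(l + 4)*(l + 2)
(4) = (n - 4)*(n^2 - 6*n + 9) = (n - 4)*(n - 3)*(n - 3)
(5) = (u - 2)*(u + 3)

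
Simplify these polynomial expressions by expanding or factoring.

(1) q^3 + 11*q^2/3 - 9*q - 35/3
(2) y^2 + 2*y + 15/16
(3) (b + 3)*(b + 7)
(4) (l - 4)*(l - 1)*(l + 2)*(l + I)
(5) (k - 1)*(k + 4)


(1) = (q - 7/3)*(q + 1)*(q + 5)
(2) = (y + 3/4)*(y + 5/4)
(3) = b^2 + 10*b + 21
(4) = l^4 - 3*l^3 + I*l^3 - 6*l^2 - 3*I*l^2 + 8*l - 6*I*l + 8*I
(5) = k^2 + 3*k - 4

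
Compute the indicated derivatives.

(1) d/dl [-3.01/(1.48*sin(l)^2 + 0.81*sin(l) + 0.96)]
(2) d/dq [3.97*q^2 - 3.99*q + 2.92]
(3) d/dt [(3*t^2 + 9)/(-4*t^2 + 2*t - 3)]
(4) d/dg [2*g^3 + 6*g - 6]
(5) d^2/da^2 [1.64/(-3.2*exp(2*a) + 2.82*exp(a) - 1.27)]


(1) = (8.9096*sin(l) + 2.4381)*cos(l)/(1.48*sin(l)^2 + 0.81*sin(l) + 0.96)^2
(2) = 7.94*q - 3.99
(3) = 6*(t^2 + 9*t - 3)/(16*t^4 - 16*t^3 + 28*t^2 - 12*t + 9)
(4) = 6*g^2 + 6
(5) = (-1.64*(6.4*exp(a) - 2.82)*(12.8*exp(a) - 5.64)*exp(a) + (20.992*exp(a) - 4.6248)*(3.2*exp(2*a) - 2.82*exp(a) + 1.27))*exp(a)/(3.2*exp(2*a) - 2.82*exp(a) + 1.27)^3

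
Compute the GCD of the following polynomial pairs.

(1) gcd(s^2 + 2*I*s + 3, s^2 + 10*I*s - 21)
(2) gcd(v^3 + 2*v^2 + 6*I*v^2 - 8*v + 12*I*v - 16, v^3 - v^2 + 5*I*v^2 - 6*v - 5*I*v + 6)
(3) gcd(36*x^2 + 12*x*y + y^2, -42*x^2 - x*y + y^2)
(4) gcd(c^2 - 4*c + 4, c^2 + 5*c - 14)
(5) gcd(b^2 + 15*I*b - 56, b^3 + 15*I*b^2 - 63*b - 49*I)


(1) = s + 3*I
(2) = v + 2*I
(3) = gcd((6*x + y)^2, (-7*x + y)*(6*x + y)) = 6*x + y
(4) = c - 2
(5) = gcd((b + 7*I)*(b + 8*I), (b + I)*(b + 7*I)^2) = b + 7*I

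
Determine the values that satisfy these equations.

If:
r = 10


Then:
r = 10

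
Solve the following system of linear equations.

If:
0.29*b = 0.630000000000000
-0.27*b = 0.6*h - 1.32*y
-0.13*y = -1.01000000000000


Then:
b = 2.17
h = 16.11
y = 7.77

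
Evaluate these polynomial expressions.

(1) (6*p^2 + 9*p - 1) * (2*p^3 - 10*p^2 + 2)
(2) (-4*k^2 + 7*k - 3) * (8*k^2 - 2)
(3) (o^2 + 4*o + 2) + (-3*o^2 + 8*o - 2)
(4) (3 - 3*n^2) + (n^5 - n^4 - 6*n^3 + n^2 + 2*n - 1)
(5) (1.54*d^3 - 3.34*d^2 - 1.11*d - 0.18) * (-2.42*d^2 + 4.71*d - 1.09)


(1) = 12*p^5 - 42*p^4 - 92*p^3 + 22*p^2 + 18*p - 2
(2) = -32*k^4 + 56*k^3 - 16*k^2 - 14*k + 6
(3) = -2*o^2 + 12*o
(4) = n^5 - n^4 - 6*n^3 - 2*n^2 + 2*n + 2
(5) = -3.7268*d^5 + 15.3362*d^4 - 14.7238*d^3 - 1.1519*d^2 + 0.3621*d + 0.1962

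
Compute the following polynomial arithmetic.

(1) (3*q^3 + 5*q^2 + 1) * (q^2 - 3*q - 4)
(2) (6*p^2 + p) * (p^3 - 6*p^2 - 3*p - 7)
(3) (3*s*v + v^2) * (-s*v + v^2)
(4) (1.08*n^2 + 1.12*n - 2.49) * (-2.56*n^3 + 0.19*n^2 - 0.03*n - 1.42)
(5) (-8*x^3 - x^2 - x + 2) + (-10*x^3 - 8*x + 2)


(1) = 3*q^5 - 4*q^4 - 27*q^3 - 19*q^2 - 3*q - 4
(2) = 6*p^5 - 35*p^4 - 24*p^3 - 45*p^2 - 7*p
(3) = -3*s^2*v^2 + 2*s*v^3 + v^4
(4) = -2.7648*n^5 - 2.662*n^4 + 6.5548*n^3 - 2.0403*n^2 - 1.5157*n + 3.5358
(5) = -18*x^3 - x^2 - 9*x + 4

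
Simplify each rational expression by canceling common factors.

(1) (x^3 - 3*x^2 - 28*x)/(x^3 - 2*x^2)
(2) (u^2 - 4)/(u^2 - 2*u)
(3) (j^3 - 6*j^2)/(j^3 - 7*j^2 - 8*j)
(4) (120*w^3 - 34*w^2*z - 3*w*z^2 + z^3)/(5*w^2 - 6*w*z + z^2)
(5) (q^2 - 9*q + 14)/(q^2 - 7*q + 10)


(1) = (x^2 - 3*x - 28)/(x^2 - 2*x)
(2) = (u + 2)/u
(3) = (j^2 - 6*j)/(j^2 - 7*j - 8)
(4) = (-24*w^2 + 2*w*z + z^2)/(-w + z)
(5) = (q - 7)/(q - 5)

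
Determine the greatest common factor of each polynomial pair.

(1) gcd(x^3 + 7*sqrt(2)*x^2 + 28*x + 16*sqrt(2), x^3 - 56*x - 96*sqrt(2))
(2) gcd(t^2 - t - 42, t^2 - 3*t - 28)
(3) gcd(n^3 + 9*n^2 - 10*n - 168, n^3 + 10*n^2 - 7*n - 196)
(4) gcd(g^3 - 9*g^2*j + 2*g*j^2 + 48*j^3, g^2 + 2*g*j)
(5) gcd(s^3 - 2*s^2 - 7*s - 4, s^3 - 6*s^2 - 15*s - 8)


(1) = x^2 + 6*sqrt(2)*x + 16
(2) = gcd((t - 7)*(t + 6), (t - 7)*(t + 4)) = t - 7
(3) = gcd((n - 4)*(n + 6)*(n + 7), (n - 4)*(n + 7)^2) = n^2 + 3*n - 28
(4) = gcd((g - 8*j)*(g - 3*j)*(g + 2*j), g*(g + 2*j)) = g + 2*j
(5) = gcd((s - 4)*(s + 1)^2, (s - 8)*(s + 1)^2) = s^2 + 2*s + 1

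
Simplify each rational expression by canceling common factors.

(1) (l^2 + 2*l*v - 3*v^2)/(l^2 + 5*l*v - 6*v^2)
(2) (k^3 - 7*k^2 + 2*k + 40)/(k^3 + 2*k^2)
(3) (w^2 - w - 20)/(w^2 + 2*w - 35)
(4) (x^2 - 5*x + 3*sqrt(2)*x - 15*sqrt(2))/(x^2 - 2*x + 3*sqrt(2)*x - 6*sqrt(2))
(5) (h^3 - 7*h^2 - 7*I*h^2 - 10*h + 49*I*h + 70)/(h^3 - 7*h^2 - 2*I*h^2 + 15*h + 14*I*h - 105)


(1) = (l + 3*v)/(l + 6*v)
(2) = (k^2 - 9*k + 20)/k^2
(3) = (w + 4)/(w + 7)
(4) = (x - 5)/(x - 2)
(5) = (h - 2*I)/(h + 3*I)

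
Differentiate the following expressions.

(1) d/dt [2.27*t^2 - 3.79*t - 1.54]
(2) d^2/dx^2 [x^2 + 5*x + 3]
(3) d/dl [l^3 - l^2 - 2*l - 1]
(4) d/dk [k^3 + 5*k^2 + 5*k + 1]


(1) = 4.54*t - 3.79
(2) = 2
(3) = 3*l^2 - 2*l - 2
(4) = 3*k^2 + 10*k + 5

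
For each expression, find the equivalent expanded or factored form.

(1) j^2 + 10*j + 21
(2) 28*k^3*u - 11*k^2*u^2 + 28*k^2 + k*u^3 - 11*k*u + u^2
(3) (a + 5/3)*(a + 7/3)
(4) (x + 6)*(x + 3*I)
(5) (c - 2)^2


(1) = (j + 3)*(j + 7)
(2) = (-7*k + u)*(-4*k + u)*(k*u + 1)
(3) = a^2 + 4*a + 35/9
(4) = x^2 + 6*x + 3*I*x + 18*I
(5) = c^2 - 4*c + 4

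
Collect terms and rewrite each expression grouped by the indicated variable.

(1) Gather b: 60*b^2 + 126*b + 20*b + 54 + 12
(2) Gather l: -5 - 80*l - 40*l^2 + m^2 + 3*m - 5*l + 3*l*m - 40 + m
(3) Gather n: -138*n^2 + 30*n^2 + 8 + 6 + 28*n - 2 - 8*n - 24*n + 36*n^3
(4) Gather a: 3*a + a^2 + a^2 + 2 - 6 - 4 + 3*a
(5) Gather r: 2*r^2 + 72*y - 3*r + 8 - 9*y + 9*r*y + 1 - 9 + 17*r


(1) = 60*b^2 + 146*b + 66
(2) = -40*l^2 + l*(3*m - 85) + m^2 + 4*m - 45
(3) = 36*n^3 - 108*n^2 - 4*n + 12
(4) = 2*a^2 + 6*a - 8
(5) = 2*r^2 + r*(9*y + 14) + 63*y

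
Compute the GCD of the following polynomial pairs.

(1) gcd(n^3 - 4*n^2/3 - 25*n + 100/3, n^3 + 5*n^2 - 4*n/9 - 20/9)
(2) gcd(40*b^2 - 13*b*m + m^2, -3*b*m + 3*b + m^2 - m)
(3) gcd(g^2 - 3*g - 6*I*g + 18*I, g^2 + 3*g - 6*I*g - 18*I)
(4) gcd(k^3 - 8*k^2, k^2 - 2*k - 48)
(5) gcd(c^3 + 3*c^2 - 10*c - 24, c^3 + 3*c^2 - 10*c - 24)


(1) = n + 5
(2) = 1
(3) = gcd((g - 3)*(g - 6*I), (g + 3)*(g - 6*I)) = g - 6*I
(4) = k - 8
(5) = c^3 + 3*c^2 - 10*c - 24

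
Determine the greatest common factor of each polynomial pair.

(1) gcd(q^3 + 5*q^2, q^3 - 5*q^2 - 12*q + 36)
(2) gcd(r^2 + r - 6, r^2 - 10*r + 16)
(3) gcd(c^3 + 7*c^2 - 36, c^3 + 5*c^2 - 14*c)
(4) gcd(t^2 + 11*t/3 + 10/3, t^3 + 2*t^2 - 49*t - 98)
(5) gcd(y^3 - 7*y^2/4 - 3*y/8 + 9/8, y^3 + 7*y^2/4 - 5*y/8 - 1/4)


(1) = gcd(q^2*(q + 5), (q - 6)*(q - 2)*(q + 3)) = 1
(2) = gcd((r - 2)*(r + 3), (r - 8)*(r - 2)) = r - 2
(3) = gcd((c - 2)*(c + 3)*(c + 6), c*(c - 2)*(c + 7)) = c - 2
(4) = t + 2
(5) = gcd((y - 3/2)*(y - 1)*(y + 3/4), (y - 1/2)*(y + 1/4)*(y + 2)) = 1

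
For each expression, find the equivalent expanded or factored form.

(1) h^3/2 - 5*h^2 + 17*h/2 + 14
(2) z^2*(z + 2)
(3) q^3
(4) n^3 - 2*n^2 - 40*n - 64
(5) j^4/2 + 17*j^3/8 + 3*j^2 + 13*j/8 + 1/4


(1) = (h/2 + 1/2)*(h - 7)*(h - 4)
(2) = z^3 + 2*z^2
(3) = q^3
(4) = (n - 8)*(n + 2)*(n + 4)
(5) = (j/2 + 1)*(j + 1/4)*(j + 1)^2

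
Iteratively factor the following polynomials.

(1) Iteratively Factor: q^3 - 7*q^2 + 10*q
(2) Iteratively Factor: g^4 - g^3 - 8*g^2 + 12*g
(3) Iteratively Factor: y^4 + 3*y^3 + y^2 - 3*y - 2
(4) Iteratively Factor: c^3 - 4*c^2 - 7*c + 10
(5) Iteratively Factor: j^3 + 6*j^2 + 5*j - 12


(1) = (q - 5)*(q^2 - 2*q) = q*(q - 5)*(q - 2)
(2) = (g - 2)*(g^3 + g^2 - 6*g) = (g - 2)*(g + 3)*(g^2 - 2*g) = g*(g - 2)*(g + 3)*(g - 2)
(3) = (y + 1)*(y^3 + 2*y^2 - y - 2) = (y - 1)*(y + 1)*(y^2 + 3*y + 2) = (y - 1)*(y + 1)^2*(y + 2)
(4) = (c + 2)*(c^2 - 6*c + 5) = (c - 1)*(c + 2)*(c - 5)
(5) = (j + 3)*(j^2 + 3*j - 4) = (j + 3)*(j + 4)*(j - 1)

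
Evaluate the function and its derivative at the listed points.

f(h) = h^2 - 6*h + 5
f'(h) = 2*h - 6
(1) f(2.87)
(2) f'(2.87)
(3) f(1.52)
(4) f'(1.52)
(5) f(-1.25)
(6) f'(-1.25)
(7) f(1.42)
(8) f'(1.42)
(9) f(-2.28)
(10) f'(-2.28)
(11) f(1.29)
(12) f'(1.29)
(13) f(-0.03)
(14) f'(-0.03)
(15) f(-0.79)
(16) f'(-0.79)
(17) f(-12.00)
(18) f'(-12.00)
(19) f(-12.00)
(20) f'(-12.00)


(1) = -3.98
(2) = -0.26
(3) = -1.81
(4) = -2.96
(5) = 14.06
(6) = -8.50
(7) = -1.50
(8) = -3.16
(9) = 23.88
(10) = -10.56
(11) = -1.08
(12) = -3.42
(13) = 5.18
(14) = -6.06
(15) = 10.36
(16) = -7.58
(17) = 221.00
(18) = -30.00
(19) = 221.00
(20) = -30.00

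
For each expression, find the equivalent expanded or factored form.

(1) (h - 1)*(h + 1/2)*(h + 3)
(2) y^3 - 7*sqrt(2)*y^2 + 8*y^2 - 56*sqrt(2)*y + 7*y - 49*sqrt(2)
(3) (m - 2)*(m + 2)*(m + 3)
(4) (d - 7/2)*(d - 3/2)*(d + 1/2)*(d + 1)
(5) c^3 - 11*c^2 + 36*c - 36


(1) = h^3 + 5*h^2/2 - 2*h - 3/2
(2) = (y + 1)*(y + 7)*(y - 7*sqrt(2))
(3) = m^3 + 3*m^2 - 4*m - 12
(4) = d^4 - 7*d^3/2 - 7*d^2/4 + 43*d/8 + 21/8
(5) = (c - 6)*(c - 3)*(c - 2)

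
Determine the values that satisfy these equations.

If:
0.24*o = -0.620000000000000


Then:
o = -2.58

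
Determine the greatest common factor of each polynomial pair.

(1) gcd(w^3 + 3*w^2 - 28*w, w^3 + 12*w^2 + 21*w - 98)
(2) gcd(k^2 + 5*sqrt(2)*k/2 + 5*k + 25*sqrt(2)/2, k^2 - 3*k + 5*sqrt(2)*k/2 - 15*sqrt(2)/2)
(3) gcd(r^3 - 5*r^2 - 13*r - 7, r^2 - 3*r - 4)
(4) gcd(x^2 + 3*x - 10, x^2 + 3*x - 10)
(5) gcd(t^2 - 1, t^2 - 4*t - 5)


(1) = w + 7
(2) = gcd((k + 5)*(k + 5*sqrt(2)/2), (k - 3)*(k + 5*sqrt(2)/2)) = k + 5*sqrt(2)/2
(3) = gcd((r - 7)*(r + 1)^2, (r - 4)*(r + 1)) = r + 1
(4) = x^2 + 3*x - 10
(5) = gcd((t - 1)*(t + 1), (t - 5)*(t + 1)) = t + 1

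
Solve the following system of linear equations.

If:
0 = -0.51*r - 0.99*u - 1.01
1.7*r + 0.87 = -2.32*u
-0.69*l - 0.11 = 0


Then:
l = -0.16
r = 2.96
u = -2.55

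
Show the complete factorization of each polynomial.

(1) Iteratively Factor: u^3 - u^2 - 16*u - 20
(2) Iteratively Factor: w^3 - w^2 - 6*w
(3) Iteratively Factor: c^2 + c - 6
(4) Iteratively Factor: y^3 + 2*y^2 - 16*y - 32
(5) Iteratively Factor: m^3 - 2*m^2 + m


(1) = (u + 2)*(u^2 - 3*u - 10) = (u - 5)*(u + 2)*(u + 2)
(2) = (w - 3)*(w^2 + 2*w) = (w - 3)*(w + 2)*(w)
(3) = (c - 2)*(c + 3)
(4) = (y + 2)*(y^2 - 16) = (y + 2)*(y + 4)*(y - 4)
(5) = (m - 1)*(m^2 - m) = (m - 1)^2*(m)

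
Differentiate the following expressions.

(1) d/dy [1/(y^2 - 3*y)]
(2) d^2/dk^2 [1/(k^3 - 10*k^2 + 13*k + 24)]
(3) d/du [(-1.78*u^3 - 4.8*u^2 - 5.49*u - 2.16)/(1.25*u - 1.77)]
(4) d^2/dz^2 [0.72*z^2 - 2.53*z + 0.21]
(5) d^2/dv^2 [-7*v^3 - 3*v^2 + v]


(1) = (3 - 2*y)/(y^2*(y - 3)^2)
(2) = 2*((10 - 3*k)*(k^3 - 10*k^2 + 13*k + 24) + (3*k^2 - 20*k + 13)^2)/(k^3 - 10*k^2 + 13*k + 24)^3
(3) = (-4.45*u^3 + 3.4518*u^2 + 16.992*u + 12.4173)/(1.5625*u^2 - 4.425*u + 3.1329)
(4) = 1.44000000000000
(5) = -42*v - 6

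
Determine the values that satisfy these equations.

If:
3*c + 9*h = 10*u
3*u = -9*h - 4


Then:
c = 13*u/3 + 4/3
h = -u/3 - 4/9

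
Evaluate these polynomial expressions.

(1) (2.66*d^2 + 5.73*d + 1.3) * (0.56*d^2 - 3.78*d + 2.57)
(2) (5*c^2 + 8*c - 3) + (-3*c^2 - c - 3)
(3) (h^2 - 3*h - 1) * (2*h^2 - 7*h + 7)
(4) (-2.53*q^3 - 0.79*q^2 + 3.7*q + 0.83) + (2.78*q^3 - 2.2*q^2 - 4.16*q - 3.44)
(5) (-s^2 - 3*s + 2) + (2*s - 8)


(1) = 1.4896*d^4 - 6.846*d^3 - 14.0952*d^2 + 9.8121*d + 3.341
(2) = 2*c^2 + 7*c - 6
(3) = 2*h^4 - 13*h^3 + 26*h^2 - 14*h - 7
(4) = 0.25*q^3 - 2.99*q^2 - 0.46*q - 2.61
(5) = -s^2 - s - 6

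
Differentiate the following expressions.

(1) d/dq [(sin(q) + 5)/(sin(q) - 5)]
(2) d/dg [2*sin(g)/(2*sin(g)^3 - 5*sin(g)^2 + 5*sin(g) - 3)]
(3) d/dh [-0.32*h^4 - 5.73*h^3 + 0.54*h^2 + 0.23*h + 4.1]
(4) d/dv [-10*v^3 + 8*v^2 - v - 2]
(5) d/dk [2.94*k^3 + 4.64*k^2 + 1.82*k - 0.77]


(1) = -10*cos(q)/(sin(q) - 5)^2
(2) = 2*(-4*sin(g)^3 + 5*sin(g)^2 - 3)*cos(g)/((2*sin(g) - 3)^2*(sin(g)^2 - sin(g) + 1)^2)
(3) = -1.28*h^3 - 17.19*h^2 + 1.08*h + 0.23
(4) = -30*v^2 + 16*v - 1
(5) = 8.82*k^2 + 9.28*k + 1.82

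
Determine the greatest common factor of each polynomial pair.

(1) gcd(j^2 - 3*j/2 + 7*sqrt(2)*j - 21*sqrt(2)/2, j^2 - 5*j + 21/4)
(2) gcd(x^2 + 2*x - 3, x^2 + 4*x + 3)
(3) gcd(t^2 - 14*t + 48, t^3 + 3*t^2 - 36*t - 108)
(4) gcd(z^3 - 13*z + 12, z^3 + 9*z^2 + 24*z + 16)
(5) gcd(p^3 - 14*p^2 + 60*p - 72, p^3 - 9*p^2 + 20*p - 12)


(1) = gcd((j - 3/2)*(j + 7*sqrt(2)), (j - 7/2)*(j - 3/2)) = j - 3/2
(2) = gcd((x - 1)*(x + 3), (x + 1)*(x + 3)) = x + 3
(3) = gcd((t - 8)*(t - 6), (t - 6)*(t + 3)*(t + 6)) = t - 6
(4) = z + 4
(5) = p^2 - 8*p + 12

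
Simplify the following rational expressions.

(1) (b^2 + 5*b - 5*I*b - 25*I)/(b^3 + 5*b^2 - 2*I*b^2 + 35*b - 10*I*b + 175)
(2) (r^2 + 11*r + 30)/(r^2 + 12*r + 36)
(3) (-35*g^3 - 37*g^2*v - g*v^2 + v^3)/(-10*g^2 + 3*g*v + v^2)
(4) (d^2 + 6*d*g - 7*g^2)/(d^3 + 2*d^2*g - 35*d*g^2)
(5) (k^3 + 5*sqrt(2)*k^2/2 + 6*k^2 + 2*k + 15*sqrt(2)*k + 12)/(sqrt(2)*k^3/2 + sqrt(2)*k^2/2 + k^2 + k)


(1) = (b - 5*I)/(b^2 - 2*I*b + 35)
(2) = (r + 5)/(r + 6)
(3) = (-7*g^2 - 6*g*v + v^2)/(-2*g + v)
(4) = (d - g)/(d^2 - 5*d*g)
(5) = (4*k^3 + k^2*(10*sqrt(2) + 24) + k*(8 + 60*sqrt(2)) + 48)/(2*sqrt(2)*k^3 + k^2*(2*sqrt(2) + 4) + 4*k)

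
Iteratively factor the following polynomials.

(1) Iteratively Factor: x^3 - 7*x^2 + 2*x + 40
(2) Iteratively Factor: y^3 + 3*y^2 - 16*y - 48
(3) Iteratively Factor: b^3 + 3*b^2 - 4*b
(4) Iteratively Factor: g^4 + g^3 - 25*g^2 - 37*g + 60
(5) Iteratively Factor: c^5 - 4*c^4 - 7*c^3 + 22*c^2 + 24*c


(1) = (x - 5)*(x^2 - 2*x - 8) = (x - 5)*(x - 4)*(x + 2)
(2) = (y - 4)*(y^2 + 7*y + 12) = (y - 4)*(y + 4)*(y + 3)
(3) = (b)*(b^2 + 3*b - 4) = b*(b + 4)*(b - 1)
(4) = (g - 5)*(g^3 + 6*g^2 + 5*g - 12) = (g - 5)*(g + 4)*(g^2 + 2*g - 3) = (g - 5)*(g + 3)*(g + 4)*(g - 1)
(5) = (c)*(c^4 - 4*c^3 - 7*c^2 + 22*c + 24) = c*(c + 2)*(c^3 - 6*c^2 + 5*c + 12) = c*(c + 1)*(c + 2)*(c^2 - 7*c + 12) = c*(c - 3)*(c + 1)*(c + 2)*(c - 4)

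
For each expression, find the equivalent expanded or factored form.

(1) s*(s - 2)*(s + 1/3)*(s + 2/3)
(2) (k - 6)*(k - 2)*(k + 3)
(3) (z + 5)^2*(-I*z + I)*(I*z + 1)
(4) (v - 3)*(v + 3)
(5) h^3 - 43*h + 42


(1) = s^4 - s^3 - 16*s^2/9 - 4*s/9
(2) = k^3 - 5*k^2 - 12*k + 36
(3) = z^4 + 9*z^3 - I*z^3 + 15*z^2 - 9*I*z^2 - 25*z - 15*I*z + 25*I
(4) = v^2 - 9
(5) = (h - 6)*(h - 1)*(h + 7)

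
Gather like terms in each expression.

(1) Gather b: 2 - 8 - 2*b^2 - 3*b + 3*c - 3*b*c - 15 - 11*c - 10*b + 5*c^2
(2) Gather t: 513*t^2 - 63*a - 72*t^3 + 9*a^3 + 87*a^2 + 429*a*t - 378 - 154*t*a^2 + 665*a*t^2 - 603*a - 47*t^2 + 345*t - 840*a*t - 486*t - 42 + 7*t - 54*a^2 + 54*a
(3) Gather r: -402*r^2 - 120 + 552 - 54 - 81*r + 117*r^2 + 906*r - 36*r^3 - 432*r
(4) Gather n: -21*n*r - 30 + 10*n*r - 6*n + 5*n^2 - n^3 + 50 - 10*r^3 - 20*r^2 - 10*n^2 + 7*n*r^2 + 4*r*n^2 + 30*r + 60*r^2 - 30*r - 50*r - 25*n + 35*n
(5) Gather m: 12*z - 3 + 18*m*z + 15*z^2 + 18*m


(1) = -2*b^2 + b*(-3*c - 13) + 5*c^2 - 8*c - 21
(2) = 9*a^3 + 33*a^2 - 612*a - 72*t^3 + t^2*(665*a + 466) + t*(-154*a^2 - 411*a - 134) - 420
(3) = -36*r^3 - 285*r^2 + 393*r + 378
(4) = -n^3 + n^2*(4*r - 5) + n*(7*r^2 - 11*r + 4) - 10*r^3 + 40*r^2 - 50*r + 20
(5) = m*(18*z + 18) + 15*z^2 + 12*z - 3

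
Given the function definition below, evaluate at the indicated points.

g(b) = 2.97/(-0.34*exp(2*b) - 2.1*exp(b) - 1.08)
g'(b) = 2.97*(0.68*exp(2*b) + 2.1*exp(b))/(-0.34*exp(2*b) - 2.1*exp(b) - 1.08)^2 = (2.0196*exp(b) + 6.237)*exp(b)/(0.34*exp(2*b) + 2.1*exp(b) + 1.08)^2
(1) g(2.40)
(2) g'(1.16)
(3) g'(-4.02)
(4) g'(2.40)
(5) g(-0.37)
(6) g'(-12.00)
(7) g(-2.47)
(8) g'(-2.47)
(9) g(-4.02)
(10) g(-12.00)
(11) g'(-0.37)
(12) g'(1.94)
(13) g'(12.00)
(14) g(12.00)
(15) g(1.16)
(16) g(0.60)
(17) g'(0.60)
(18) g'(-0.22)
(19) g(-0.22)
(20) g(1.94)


(1) = -0.05
(2) = 0.32
(3) = 0.09
(4) = 0.07
(5) = -1.10
(6) = 0.00
(7) = -2.36
(8) = 0.34
(9) = -2.66
(10) = -2.75
(11) = 0.73
(12) = 0.14
(13) = 0.00
(14) = -0.00
(15) = -0.26
(16) = -0.49
(17) = 0.50
(18) = 0.71
(19) = -1.00
(20) = -0.09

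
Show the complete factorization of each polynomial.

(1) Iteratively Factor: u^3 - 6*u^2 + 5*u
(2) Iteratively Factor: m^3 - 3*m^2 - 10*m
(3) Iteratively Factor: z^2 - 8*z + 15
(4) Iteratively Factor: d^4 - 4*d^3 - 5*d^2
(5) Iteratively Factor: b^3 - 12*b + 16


(1) = (u - 5)*(u^2 - u) = (u - 5)*(u - 1)*(u)
(2) = (m)*(m^2 - 3*m - 10) = m*(m - 5)*(m + 2)
(3) = (z - 3)*(z - 5)
(4) = (d)*(d^3 - 4*d^2 - 5*d) = d*(d + 1)*(d^2 - 5*d) = d*(d - 5)*(d + 1)*(d)
(5) = (b - 2)*(b^2 + 2*b - 8) = (b - 2)^2*(b + 4)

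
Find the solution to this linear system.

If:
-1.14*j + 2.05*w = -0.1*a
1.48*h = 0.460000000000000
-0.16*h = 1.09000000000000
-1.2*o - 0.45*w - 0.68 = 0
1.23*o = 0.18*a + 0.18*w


Then:
No Solution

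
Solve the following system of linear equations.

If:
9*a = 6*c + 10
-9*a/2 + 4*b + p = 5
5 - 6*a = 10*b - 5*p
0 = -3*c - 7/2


Then:
a = 1/3
b = 71/60
c = -7/6
p = 53/30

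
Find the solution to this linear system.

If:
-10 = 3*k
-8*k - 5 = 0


Then:
No Solution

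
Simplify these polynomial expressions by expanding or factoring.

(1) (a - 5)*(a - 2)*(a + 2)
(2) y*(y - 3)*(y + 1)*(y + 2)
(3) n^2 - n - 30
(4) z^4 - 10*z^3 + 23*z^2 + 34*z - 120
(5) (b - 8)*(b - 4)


(1) = a^3 - 5*a^2 - 4*a + 20
(2) = y^4 - 7*y^2 - 6*y
(3) = (n - 6)*(n + 5)
(4) = (z - 5)*(z - 4)*(z - 3)*(z + 2)
(5) = b^2 - 12*b + 32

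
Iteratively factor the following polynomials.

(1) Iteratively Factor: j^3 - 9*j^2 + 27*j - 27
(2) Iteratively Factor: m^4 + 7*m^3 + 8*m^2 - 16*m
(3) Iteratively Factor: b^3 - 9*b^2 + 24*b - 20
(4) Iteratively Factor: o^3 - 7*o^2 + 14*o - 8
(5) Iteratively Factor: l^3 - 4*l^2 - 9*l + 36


(1) = (j - 3)*(j^2 - 6*j + 9) = (j - 3)^2*(j - 3)
(2) = (m - 1)*(m^3 + 8*m^2 + 16*m) = (m - 1)*(m + 4)*(m^2 + 4*m) = (m - 1)*(m + 4)^2*(m)
(3) = (b - 2)*(b^2 - 7*b + 10) = (b - 2)^2*(b - 5)
(4) = (o - 2)*(o^2 - 5*o + 4) = (o - 2)*(o - 1)*(o - 4)
(5) = (l - 4)*(l^2 - 9) = (l - 4)*(l - 3)*(l + 3)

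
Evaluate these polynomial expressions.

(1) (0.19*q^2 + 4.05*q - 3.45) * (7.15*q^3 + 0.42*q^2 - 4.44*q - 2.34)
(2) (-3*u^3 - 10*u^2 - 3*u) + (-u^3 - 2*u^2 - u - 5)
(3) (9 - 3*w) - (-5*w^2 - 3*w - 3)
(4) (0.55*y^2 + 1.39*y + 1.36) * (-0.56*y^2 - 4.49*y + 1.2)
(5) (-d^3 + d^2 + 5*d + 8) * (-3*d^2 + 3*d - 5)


(1) = 1.3585*q^5 + 29.0373*q^4 - 23.8101*q^3 - 19.8756*q^2 + 5.841*q + 8.073
(2) = -4*u^3 - 12*u^2 - 4*u - 5
(3) = 5*w^2 + 12
(4) = -0.308*y^4 - 3.2479*y^3 - 6.3427*y^2 - 4.4384*y + 1.632
(5) = 3*d^5 - 6*d^4 - 7*d^3 - 14*d^2 - d - 40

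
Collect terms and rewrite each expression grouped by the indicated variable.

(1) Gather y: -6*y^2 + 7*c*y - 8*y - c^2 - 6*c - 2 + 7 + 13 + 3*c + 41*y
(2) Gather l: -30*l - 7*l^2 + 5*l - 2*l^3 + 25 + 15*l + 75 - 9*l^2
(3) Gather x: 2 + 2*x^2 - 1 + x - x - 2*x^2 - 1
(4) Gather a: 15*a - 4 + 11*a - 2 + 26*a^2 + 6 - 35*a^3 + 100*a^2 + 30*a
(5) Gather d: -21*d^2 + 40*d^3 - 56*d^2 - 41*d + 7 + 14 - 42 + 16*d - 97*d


(1) = -c^2 - 3*c - 6*y^2 + y*(7*c + 33) + 18
(2) = -2*l^3 - 16*l^2 - 10*l + 100
(3) = 0
(4) = -35*a^3 + 126*a^2 + 56*a
(5) = 40*d^3 - 77*d^2 - 122*d - 21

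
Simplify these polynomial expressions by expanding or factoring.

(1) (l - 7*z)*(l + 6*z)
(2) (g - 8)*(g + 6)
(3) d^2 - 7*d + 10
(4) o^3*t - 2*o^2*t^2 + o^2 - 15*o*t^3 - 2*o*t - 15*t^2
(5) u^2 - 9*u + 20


(1) = l^2 - l*z - 42*z^2
(2) = g^2 - 2*g - 48
(3) = (d - 5)*(d - 2)
(4) = (o - 5*t)*(o + 3*t)*(o*t + 1)
(5) = (u - 5)*(u - 4)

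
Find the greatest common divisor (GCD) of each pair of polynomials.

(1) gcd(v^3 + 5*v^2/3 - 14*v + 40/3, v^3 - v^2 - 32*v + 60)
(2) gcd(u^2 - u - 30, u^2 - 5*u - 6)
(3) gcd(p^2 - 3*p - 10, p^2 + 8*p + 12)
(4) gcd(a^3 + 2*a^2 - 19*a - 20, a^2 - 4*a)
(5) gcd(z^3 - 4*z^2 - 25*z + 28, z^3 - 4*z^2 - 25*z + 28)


(1) = gcd((v - 2)*(v - 4/3)*(v + 5), (v - 5)*(v - 2)*(v + 6)) = v - 2
(2) = gcd((u - 6)*(u + 5), (u - 6)*(u + 1)) = u - 6
(3) = p + 2
(4) = gcd((a - 4)*(a + 1)*(a + 5), a*(a - 4)) = a - 4
(5) = gcd((z - 7)*(z - 1)*(z + 4), (z - 7)*(z - 1)*(z + 4)) = z^3 - 4*z^2 - 25*z + 28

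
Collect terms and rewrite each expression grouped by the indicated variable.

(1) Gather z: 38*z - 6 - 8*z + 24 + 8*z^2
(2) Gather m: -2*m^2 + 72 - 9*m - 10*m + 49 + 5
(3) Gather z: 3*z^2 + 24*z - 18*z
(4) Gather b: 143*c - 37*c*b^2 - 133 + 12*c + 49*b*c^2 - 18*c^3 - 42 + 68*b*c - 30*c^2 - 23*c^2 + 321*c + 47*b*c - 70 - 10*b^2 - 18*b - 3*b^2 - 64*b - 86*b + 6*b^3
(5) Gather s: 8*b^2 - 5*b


(1) = 8*z^2 + 30*z + 18
(2) = -2*m^2 - 19*m + 126
(3) = 3*z^2 + 6*z
(4) = 6*b^3 + b^2*(-37*c - 13) + b*(49*c^2 + 115*c - 168) - 18*c^3 - 53*c^2 + 476*c - 245
(5) = 8*b^2 - 5*b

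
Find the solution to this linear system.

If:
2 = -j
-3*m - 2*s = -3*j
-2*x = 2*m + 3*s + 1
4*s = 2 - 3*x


Then:
j = -2
m = -8/9
s = -5/3
x = 26/9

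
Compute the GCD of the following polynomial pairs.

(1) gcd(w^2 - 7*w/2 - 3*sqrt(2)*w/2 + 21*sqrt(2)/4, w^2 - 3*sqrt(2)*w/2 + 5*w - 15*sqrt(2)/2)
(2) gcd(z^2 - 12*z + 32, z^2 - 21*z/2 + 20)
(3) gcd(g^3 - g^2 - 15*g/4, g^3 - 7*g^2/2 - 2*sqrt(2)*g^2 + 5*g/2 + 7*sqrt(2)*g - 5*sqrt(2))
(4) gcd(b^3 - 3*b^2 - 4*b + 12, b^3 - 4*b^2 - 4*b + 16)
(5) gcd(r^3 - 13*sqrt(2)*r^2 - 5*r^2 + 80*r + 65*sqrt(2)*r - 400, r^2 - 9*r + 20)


(1) = w - 3*sqrt(2)/2
(2) = gcd((z - 8)*(z - 4), (z - 8)*(z - 5/2)) = z - 8
(3) = g - 5/2
(4) = b^2 - 4
(5) = r - 5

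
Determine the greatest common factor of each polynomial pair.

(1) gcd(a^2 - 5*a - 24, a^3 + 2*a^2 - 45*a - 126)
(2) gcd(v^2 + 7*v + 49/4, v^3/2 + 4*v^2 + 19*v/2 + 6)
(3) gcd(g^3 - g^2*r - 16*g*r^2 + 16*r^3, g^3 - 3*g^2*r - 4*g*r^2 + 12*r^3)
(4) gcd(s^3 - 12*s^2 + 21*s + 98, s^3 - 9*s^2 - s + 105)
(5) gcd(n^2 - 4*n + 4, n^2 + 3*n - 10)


(1) = gcd((a - 8)*(a + 3), (a - 7)*(a + 3)*(a + 6)) = a + 3
(2) = 1
(3) = 1
(4) = s - 7
(5) = gcd((n - 2)^2, (n - 2)*(n + 5)) = n - 2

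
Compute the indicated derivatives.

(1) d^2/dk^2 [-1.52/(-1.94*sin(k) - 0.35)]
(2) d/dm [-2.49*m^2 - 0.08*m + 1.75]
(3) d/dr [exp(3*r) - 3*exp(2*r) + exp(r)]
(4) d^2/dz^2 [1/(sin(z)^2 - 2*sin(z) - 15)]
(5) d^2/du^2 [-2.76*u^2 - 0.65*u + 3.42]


(1) = (-5.720672*sin(k)^2 + 1.03208*sin(k) + 11.441344)/(1.94*sin(k) + 0.35)^3
(2) = -4.98*m - 0.08
(3) = (3*exp(2*r) - 6*exp(r) + 1)*exp(r)
(4) = 2*(-2*sin(z)^4 + 3*sin(z)^3 - 29*sin(z)^2 + 9*sin(z) + 19)/((sin(z) - 5)^3*(sin(z) + 3)^3)
(5) = -5.52000000000000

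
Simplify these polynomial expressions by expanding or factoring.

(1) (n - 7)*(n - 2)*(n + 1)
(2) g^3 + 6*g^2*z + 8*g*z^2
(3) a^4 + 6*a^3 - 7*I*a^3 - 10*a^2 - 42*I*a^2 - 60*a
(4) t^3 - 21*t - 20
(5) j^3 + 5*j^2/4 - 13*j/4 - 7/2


(1) = n^3 - 8*n^2 + 5*n + 14
(2) = g*(g + 2*z)*(g + 4*z)
(3) = a*(a + 6)*(a - 5*I)*(a - 2*I)
(4) = (t - 5)*(t + 1)*(t + 4)
(5) = (j - 7/4)*(j + 1)*(j + 2)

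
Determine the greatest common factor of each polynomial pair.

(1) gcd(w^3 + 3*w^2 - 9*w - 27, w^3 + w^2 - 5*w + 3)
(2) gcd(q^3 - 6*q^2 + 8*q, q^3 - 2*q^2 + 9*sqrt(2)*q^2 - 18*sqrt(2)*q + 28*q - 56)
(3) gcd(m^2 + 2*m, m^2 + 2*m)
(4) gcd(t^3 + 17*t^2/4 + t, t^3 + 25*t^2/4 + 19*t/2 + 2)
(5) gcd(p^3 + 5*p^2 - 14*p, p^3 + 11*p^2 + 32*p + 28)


(1) = w + 3
(2) = gcd(q*(q - 4)*(q - 2), (q - 2)*(q + 2*sqrt(2))*(q + 7*sqrt(2))) = q - 2
(3) = m^2 + 2*m
(4) = t^2 + 17*t/4 + 1
(5) = p + 7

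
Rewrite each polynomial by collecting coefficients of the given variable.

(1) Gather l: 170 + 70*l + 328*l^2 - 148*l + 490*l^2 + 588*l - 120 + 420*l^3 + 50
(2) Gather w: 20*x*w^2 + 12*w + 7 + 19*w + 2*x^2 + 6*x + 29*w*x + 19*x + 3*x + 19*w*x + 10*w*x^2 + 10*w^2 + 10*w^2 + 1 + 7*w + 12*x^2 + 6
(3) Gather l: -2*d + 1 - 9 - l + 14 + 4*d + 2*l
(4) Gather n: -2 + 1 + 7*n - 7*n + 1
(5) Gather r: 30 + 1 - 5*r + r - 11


(1) = 420*l^3 + 818*l^2 + 510*l + 100
(2) = w^2*(20*x + 20) + w*(10*x^2 + 48*x + 38) + 14*x^2 + 28*x + 14
(3) = 2*d + l + 6
(4) = 0
(5) = 20 - 4*r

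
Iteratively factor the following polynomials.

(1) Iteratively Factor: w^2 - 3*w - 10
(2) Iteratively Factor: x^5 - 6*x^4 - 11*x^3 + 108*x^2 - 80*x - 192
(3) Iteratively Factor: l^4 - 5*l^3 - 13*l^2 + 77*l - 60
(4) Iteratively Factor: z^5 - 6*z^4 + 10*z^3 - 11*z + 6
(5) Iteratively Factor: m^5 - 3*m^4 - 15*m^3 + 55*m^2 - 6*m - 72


(1) = (w - 5)*(w + 2)
(2) = (x + 4)*(x^4 - 10*x^3 + 29*x^2 - 8*x - 48) = (x - 3)*(x + 4)*(x^3 - 7*x^2 + 8*x + 16) = (x - 4)*(x - 3)*(x + 4)*(x^2 - 3*x - 4) = (x - 4)^2*(x - 3)*(x + 4)*(x + 1)
(3) = (l - 1)*(l^3 - 4*l^2 - 17*l + 60) = (l - 5)*(l - 1)*(l^2 + l - 12) = (l - 5)*(l - 1)*(l + 4)*(l - 3)
(4) = (z - 1)*(z^4 - 5*z^3 + 5*z^2 + 5*z - 6) = (z - 2)*(z - 1)*(z^3 - 3*z^2 - z + 3) = (z - 3)*(z - 2)*(z - 1)*(z^2 - 1) = (z - 3)*(z - 2)*(z - 1)^2*(z + 1)
(5) = (m + 1)*(m^4 - 4*m^3 - 11*m^2 + 66*m - 72) = (m - 3)*(m + 1)*(m^3 - m^2 - 14*m + 24) = (m - 3)*(m - 2)*(m + 1)*(m^2 + m - 12) = (m - 3)*(m - 2)*(m + 1)*(m + 4)*(m - 3)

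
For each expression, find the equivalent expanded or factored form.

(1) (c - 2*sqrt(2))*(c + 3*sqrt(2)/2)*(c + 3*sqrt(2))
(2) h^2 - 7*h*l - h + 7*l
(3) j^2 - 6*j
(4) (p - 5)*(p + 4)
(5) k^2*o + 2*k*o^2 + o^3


(1) = c^3 + 5*sqrt(2)*c^2/2 - 9*c - 18*sqrt(2)
(2) = (h - 1)*(h - 7*l)
(3) = j*(j - 6)
(4) = p^2 - p - 20
(5) = o*(k + o)^2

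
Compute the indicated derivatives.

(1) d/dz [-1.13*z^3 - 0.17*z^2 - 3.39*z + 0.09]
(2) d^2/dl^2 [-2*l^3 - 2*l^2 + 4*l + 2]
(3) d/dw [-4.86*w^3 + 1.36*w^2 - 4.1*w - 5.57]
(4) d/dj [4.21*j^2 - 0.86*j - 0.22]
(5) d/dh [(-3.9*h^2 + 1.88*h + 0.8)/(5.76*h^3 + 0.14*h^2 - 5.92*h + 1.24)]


(1) = -3.39*z^2 - 0.34*z - 3.39
(2) = -12*l - 4
(3) = -14.58*w^2 + 2.72*w - 4.1
(4) = 8.42*j - 0.86
(5) = (22.464*h^4 - 21.6576*h^3 + 9.0008*h^2 - 9.896*h + 7.0672)/(33.1776*h^6 + 1.6128*h^5 - 68.1788*h^4 + 12.6272*h^3 + 35.3936*h^2 - 14.6816*h + 1.5376)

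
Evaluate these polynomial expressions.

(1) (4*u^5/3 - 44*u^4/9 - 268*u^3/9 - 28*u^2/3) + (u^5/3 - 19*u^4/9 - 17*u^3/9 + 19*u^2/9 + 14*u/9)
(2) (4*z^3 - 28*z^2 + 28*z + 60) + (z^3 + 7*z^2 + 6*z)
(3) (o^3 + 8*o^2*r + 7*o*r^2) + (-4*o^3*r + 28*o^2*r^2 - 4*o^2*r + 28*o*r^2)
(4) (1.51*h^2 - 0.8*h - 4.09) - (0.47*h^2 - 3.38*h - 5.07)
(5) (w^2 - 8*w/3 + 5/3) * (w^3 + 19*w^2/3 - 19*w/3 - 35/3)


(1) = 5*u^5/3 - 7*u^4 - 95*u^3/3 - 65*u^2/9 + 14*u/9
(2) = 5*z^3 - 21*z^2 + 34*z + 60
(3) = -4*o^3*r + o^3 + 28*o^2*r^2 + 4*o^2*r + 35*o*r^2
(4) = 1.04*h^2 + 2.58*h + 0.98
(5) = w^5 + 11*w^4/3 - 194*w^3/9 + 142*w^2/9 + 185*w/9 - 175/9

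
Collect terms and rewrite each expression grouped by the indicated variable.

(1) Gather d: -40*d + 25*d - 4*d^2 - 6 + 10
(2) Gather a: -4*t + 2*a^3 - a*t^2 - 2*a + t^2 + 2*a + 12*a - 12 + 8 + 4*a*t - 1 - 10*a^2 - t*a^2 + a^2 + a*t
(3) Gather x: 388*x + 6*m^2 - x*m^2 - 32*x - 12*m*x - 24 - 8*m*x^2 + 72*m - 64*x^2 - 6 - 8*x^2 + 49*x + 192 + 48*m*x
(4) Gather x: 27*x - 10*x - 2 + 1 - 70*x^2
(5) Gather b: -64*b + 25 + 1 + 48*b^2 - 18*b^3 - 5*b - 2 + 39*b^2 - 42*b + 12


(1) = -4*d^2 - 15*d + 4
(2) = 2*a^3 + a^2*(-t - 9) + a*(-t^2 + 5*t + 12) + t^2 - 4*t - 5
(3) = 6*m^2 + 72*m + x^2*(-8*m - 72) + x*(-m^2 + 36*m + 405) + 162
(4) = -70*x^2 + 17*x - 1
(5) = -18*b^3 + 87*b^2 - 111*b + 36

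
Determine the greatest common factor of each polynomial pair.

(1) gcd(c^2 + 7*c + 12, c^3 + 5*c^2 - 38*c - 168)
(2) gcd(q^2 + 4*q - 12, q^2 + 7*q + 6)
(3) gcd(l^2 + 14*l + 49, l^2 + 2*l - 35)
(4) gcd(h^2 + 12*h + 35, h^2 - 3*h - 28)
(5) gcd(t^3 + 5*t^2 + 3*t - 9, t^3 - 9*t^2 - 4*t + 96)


(1) = c + 4
(2) = q + 6
(3) = l + 7
(4) = gcd((h + 5)*(h + 7), (h - 7)*(h + 4)) = 1
(5) = gcd((t - 1)*(t + 3)^2, (t - 8)*(t - 4)*(t + 3)) = t + 3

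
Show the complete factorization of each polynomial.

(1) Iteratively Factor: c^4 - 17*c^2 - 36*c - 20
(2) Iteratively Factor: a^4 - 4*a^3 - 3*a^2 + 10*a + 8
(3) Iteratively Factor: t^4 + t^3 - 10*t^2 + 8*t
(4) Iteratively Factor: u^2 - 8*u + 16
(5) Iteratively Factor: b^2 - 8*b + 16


(1) = (c - 5)*(c^3 + 5*c^2 + 8*c + 4) = (c - 5)*(c + 2)*(c^2 + 3*c + 2) = (c - 5)*(c + 1)*(c + 2)*(c + 2)
(2) = (a - 2)*(a^3 - 2*a^2 - 7*a - 4) = (a - 4)*(a - 2)*(a^2 + 2*a + 1) = (a - 4)*(a - 2)*(a + 1)*(a + 1)
(3) = (t)*(t^3 + t^2 - 10*t + 8) = t*(t - 2)*(t^2 + 3*t - 4) = t*(t - 2)*(t + 4)*(t - 1)
(4) = (u - 4)*(u - 4)
(5) = (b - 4)*(b - 4)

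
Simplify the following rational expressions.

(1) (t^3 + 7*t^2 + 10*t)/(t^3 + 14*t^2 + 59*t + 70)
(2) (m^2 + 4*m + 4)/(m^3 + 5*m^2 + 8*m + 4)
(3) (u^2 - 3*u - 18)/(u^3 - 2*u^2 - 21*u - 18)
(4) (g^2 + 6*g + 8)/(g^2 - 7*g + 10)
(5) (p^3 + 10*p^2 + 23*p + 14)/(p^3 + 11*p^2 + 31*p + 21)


(1) = t/(t + 7)
(2) = 1/(m + 1)
(3) = 1/(u + 1)
(4) = (g^2 + 6*g + 8)/(g^2 - 7*g + 10)
(5) = (p + 2)/(p + 3)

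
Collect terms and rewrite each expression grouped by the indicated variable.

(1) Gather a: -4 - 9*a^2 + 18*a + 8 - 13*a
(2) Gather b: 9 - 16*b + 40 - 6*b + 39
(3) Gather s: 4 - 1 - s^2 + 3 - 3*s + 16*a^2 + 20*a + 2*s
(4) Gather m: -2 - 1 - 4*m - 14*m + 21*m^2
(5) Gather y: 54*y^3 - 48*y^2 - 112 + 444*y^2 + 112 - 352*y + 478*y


(1) = -9*a^2 + 5*a + 4
(2) = 88 - 22*b
(3) = 16*a^2 + 20*a - s^2 - s + 6
(4) = 21*m^2 - 18*m - 3
(5) = 54*y^3 + 396*y^2 + 126*y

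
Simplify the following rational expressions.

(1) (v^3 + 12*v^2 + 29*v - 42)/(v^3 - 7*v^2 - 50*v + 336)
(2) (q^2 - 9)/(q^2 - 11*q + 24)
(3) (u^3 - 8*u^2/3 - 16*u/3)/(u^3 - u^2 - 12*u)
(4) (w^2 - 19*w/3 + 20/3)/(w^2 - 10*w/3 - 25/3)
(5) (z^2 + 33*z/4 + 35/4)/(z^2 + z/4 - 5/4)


(1) = (v^2 + 5*v - 6)/(v^2 - 14*v + 48)
(2) = (q + 3)/(q - 8)
(3) = (3*u + 4)/(3*u + 9)
(4) = (3*w - 4)/(3*w + 5)
(5) = (z + 7)/(z - 1)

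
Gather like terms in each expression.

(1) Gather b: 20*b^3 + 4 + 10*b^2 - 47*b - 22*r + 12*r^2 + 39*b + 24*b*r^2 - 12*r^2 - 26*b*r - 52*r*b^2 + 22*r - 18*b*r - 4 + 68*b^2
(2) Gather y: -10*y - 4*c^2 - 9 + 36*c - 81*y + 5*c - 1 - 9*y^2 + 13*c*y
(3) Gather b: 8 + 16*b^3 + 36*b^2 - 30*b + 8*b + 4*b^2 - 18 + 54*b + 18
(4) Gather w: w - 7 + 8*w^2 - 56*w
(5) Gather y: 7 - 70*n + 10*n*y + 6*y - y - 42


(1) = 20*b^3 + b^2*(78 - 52*r) + b*(24*r^2 - 44*r - 8)
(2) = -4*c^2 + 41*c - 9*y^2 + y*(13*c - 91) - 10
(3) = 16*b^3 + 40*b^2 + 32*b + 8
(4) = 8*w^2 - 55*w - 7
(5) = -70*n + y*(10*n + 5) - 35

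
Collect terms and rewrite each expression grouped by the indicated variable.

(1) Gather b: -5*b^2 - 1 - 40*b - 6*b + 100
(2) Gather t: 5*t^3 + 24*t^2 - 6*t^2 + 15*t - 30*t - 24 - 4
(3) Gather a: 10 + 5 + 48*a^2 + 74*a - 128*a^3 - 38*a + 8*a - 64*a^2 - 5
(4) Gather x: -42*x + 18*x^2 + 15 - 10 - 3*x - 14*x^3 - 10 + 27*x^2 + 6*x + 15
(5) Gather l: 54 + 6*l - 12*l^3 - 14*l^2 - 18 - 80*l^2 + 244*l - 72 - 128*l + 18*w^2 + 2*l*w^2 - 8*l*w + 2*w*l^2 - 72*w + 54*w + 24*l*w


(1) = -5*b^2 - 46*b + 99
(2) = 5*t^3 + 18*t^2 - 15*t - 28
(3) = -128*a^3 - 16*a^2 + 44*a + 10
(4) = -14*x^3 + 45*x^2 - 39*x + 10
(5) = -12*l^3 + l^2*(2*w - 94) + l*(2*w^2 + 16*w + 122) + 18*w^2 - 18*w - 36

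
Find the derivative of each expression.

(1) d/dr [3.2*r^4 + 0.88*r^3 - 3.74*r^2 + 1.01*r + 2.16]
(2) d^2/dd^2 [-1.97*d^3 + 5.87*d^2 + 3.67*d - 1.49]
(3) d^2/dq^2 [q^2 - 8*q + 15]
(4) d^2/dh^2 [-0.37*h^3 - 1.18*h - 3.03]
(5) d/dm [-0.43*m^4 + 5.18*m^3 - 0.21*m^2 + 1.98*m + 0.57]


(1) = 12.8*r^3 + 2.64*r^2 - 7.48*r + 1.01
(2) = 11.74 - 11.82*d
(3) = 2
(4) = -2.22*h
(5) = -1.72*m^3 + 15.54*m^2 - 0.42*m + 1.98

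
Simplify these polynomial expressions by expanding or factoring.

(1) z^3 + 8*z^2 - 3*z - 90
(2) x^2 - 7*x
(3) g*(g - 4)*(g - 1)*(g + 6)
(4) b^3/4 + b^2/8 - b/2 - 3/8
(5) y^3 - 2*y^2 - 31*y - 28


(1) = (z - 3)*(z + 5)*(z + 6)
(2) = x*(x - 7)
(3) = g^4 + g^3 - 26*g^2 + 24*g
(4) = (b/4 + 1/4)*(b - 3/2)*(b + 1)
(5) = (y - 7)*(y + 1)*(y + 4)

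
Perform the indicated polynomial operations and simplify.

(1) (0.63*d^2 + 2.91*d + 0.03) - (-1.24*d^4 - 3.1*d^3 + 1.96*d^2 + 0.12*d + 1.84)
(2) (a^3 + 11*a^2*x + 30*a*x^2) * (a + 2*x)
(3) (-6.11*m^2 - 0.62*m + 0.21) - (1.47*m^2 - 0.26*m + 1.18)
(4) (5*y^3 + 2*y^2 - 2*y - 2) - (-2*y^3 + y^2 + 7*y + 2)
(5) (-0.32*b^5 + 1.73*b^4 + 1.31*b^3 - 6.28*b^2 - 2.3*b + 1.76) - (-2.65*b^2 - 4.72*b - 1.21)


(1) = 1.24*d^4 + 3.1*d^3 - 1.33*d^2 + 2.79*d - 1.81
(2) = a^4 + 13*a^3*x + 52*a^2*x^2 + 60*a*x^3
(3) = -7.58*m^2 - 0.36*m - 0.97
(4) = 7*y^3 + y^2 - 9*y - 4
(5) = -0.32*b^5 + 1.73*b^4 + 1.31*b^3 - 3.63*b^2 + 2.42*b + 2.97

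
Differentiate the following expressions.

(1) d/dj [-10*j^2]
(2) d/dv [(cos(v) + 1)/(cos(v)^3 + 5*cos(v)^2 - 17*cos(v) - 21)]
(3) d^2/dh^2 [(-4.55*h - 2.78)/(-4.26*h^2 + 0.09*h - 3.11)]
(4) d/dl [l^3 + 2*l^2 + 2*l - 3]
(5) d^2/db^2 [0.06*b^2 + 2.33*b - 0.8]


(1) = -20*j
(2) = 2*(cos(v) + 2)*sin(v)/((cos(v) - 3)^2*(cos(v) + 7)^2)
(3) = ((4.55*h + 2.78)*(8.52*h - 0.09)*(17.04*h - 0.18) - (116.298*h + 22.8666)*(4.26*h^2 - 0.09*h + 3.11))/(4.26*h^2 - 0.09*h + 3.11)^3
(4) = 3*l^2 + 4*l + 2
(5) = 0.120000000000000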